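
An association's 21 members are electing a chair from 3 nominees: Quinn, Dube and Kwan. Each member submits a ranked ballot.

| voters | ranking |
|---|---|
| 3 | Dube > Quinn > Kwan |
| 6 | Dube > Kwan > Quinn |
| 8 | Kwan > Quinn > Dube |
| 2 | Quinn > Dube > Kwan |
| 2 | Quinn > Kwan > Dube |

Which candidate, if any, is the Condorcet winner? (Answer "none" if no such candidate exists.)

Check each pair by majority over 21 ballots:
Quinn–Dube: Quinn 12–9.
Quinn vs Kwan: Quinn is ranked higher on 3+2+2 = 7 ballots, Kwan on 14. Kwan wins 14–7.
Dube vs Kwan: Dube preferred on 3+6+2 = 11 ballots; Dube wins 11–10.
Each candidate drops at least one matchup (Quinn loses to Kwan; Dube loses to Quinn; Kwan loses to Dube); the cycle Quinn beats Dube beats Kwan beats Quinn rules out a Condorcet winner.

none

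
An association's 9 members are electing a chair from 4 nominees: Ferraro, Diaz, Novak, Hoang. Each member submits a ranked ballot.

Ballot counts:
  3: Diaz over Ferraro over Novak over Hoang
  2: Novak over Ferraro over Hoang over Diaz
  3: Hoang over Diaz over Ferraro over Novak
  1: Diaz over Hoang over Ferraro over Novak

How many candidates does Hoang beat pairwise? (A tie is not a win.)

Hoang against each rival (9 voters):
Hoang vs Ferraro: Hoang preferred on 3+1 = 4 ballots; Ferraro wins 5–4.
Hoang vs Diaz: 5 to 4, Hoang.
Hoang vs Novak: Novak wins 5–4.
Hoang beats Diaz; loses to Ferraro, Novak — 1 pairwise win.

1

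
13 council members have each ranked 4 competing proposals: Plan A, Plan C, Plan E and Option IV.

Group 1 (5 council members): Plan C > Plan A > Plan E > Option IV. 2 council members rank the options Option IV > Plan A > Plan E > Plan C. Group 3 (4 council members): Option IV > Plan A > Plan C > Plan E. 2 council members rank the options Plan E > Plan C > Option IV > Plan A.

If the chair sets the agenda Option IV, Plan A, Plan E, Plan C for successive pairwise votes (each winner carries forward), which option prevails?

Plan C

Round 1: Option IV vs Plan A — 8–5, Option IV advances.
Round 2: Option IV vs Plan E — 6–7, Plan E advances.
Round 3: Plan E vs Plan C — 4–9, Plan C advances.
The agenda winner is Plan C.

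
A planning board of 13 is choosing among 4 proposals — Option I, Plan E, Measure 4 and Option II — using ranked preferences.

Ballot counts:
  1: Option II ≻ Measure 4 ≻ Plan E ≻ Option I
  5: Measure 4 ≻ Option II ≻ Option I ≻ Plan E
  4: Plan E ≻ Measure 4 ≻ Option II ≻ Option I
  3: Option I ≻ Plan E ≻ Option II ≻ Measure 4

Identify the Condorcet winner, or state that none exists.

none

Pairwise majorities:
Option I vs Plan E: Option I, 8–5.
Option I vs Measure 4: Measure 4 wins 10–3.
Option I–Option II: Option II 10–3.
Plan E vs Measure 4: Plan E, 7–6.
Plan E–Option II: Plan E 7–6.
Measure 4 vs Option II: Measure 4, 9–4.
No option is unbeaten: Option I loses to Measure 4; Plan E loses to Option I; Measure 4 loses to Plan E; Option II loses to Plan E. In particular Option I beats Plan E beats Measure 4 beats Option I is a majority cycle — no Condorcet winner exists.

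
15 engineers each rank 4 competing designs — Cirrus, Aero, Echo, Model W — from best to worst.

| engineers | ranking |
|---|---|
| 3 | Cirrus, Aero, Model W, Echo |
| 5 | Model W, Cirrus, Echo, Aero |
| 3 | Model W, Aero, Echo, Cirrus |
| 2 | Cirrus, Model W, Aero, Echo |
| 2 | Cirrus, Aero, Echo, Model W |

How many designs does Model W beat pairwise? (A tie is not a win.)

Model W against each rival (15 engineers):
Model W vs Cirrus: Model W is ranked higher on 5+3 = 8 ballots, Cirrus on 7. Model W wins 8–7.
Model W vs Aero: 10 to 5, Model W.
Model W vs Echo: Model W, 13–2.
Model W beats Cirrus, Aero, Echo — 3 pairwise wins.

3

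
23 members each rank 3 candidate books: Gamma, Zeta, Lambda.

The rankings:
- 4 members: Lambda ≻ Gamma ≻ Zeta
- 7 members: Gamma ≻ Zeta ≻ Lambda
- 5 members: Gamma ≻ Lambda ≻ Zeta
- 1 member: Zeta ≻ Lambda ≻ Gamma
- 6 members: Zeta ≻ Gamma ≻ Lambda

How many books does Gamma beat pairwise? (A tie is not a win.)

Gamma against each rival (23 members):
Gamma vs Zeta: Gamma wins 16–7.
Gamma vs Lambda: 7+5+6 = 18 for Gamma, 5 for Lambda — Gamma by 18–5.
Gamma beats Zeta, Lambda — 2 pairwise wins.

2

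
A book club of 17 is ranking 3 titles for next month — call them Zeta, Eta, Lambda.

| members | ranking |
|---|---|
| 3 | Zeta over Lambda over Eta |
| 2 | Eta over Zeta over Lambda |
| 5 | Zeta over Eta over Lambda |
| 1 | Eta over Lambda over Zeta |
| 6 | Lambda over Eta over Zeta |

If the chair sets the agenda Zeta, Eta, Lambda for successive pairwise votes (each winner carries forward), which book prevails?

Round 1: Zeta vs Eta — 8–9, Eta advances.
Round 2: Eta vs Lambda — 8–9, Lambda advances.
Lambda survives the agenda.

Lambda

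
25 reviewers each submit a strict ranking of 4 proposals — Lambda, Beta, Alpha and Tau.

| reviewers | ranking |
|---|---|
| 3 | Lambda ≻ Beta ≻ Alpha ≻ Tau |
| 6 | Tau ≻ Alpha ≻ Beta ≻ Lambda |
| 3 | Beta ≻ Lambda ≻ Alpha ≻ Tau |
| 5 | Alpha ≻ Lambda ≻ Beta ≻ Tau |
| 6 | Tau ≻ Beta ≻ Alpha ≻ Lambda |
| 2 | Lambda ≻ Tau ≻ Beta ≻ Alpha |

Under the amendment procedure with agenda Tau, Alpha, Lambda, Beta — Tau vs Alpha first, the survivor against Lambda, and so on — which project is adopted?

Round 1: Tau vs Alpha — 14–11, Tau advances.
Round 2: Tau vs Lambda — 12–13, Lambda advances.
Round 3: Lambda vs Beta — 10–15, Beta advances.
The agenda winner is Beta.

Beta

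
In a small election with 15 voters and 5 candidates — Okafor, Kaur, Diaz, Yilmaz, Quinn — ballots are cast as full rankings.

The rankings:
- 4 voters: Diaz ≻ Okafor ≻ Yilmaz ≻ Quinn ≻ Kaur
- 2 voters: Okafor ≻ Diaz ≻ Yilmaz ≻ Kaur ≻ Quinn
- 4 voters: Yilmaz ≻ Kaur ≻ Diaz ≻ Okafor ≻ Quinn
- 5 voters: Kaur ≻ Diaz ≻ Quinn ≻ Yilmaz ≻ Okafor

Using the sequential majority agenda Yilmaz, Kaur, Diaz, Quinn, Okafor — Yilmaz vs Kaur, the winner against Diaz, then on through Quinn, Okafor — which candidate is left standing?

Round 1: Yilmaz vs Kaur — 10–5, Yilmaz advances.
Round 2: Yilmaz vs Diaz — 4–11, Diaz advances.
Round 3: Diaz vs Quinn — 15–0, Diaz advances.
Round 4: Diaz vs Okafor — 13–2, Diaz advances.
The agenda winner is Diaz.

Diaz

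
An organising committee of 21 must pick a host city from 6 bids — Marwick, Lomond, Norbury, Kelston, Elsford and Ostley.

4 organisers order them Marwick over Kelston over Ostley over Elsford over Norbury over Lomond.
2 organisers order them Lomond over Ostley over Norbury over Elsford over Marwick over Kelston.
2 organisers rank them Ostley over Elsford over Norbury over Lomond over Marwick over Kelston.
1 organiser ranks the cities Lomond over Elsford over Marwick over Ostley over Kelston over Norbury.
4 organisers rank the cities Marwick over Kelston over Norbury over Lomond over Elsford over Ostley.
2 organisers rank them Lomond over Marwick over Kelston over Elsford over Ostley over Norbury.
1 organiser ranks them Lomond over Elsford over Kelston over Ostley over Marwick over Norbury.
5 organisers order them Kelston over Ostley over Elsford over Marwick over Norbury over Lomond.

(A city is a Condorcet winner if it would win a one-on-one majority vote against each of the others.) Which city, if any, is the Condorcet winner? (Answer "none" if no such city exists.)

none

Check each pair by majority over 21 ballots:
Marwick vs Lomond: 13 to 8, Marwick.
Marwick vs Norbury: Marwick preferred on 4+1+4+2+1+5 = 17 ballots; Marwick wins 17–4.
Marwick vs Kelston: 4+2+2+1+4+2 = 15 for Marwick, 6 for Kelston — Marwick by 15–6.
Marwick vs Elsford: 4+4+2 = 10 for Marwick, 11 for Elsford — Elsford by 11–10.
Marwick vs Ostley: 11 to 10, Marwick.
Lomond vs Norbury: Lomond is ranked higher on 2+1+2+1 = 6 ballots, Norbury on 15. Norbury wins 15–6.
Lomond vs Kelston: 8 to 13, Kelston.
Lomond vs Elsford: 10 to 11, Elsford.
Lomond vs Ostley: 2+1+4+2+1 = 10 for Lomond, 11 for Ostley — Ostley by 11–10.
Norbury vs Kelston: Norbury is ranked higher on 2+2 = 4 ballots, Kelston on 17. Kelston wins 17–4.
Norbury vs Elsford: 6 to 15, Elsford.
Norbury vs Ostley: 4 to 17, Ostley.
Kelston vs Elsford: 15 to 6, Kelston.
Kelston vs Ostley: 4+4+2+1+5 = 16 for Kelston, 5 for Ostley — Kelston by 16–5.
Elsford vs Ostley: Elsford preferred on 1+4+2+1 = 8 ballots; Ostley wins 13–8.
Every city loses at least once (Marwick loses to Elsford; Lomond loses to Marwick; Norbury loses to Marwick; Kelston loses to Marwick; Elsford loses to Kelston; Ostley loses to Marwick). The majority relation contains the cycle Marwick beats Kelston beats Elsford beats Marwick, so there is no Condorcet winner.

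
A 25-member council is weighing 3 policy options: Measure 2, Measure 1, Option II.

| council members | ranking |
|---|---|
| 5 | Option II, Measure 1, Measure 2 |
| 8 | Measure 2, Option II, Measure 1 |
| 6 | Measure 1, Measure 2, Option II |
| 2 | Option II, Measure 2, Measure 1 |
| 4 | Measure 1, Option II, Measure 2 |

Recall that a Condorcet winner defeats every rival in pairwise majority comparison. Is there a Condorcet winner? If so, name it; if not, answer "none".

none

Head-to-head results (25 council members):
Measure 2 vs Measure 1: Measure 2 is ranked higher on 8+2 = 10 ballots, Measure 1 on 15. Measure 1 wins 15–10.
Measure 2 vs Option II: 8+6 = 14 for Measure 2, 11 for Option II — Measure 2 by 14–11.
Measure 1 vs Option II: Measure 1 preferred on 6+4 = 10 ballots; Option II wins 15–10.
Every option loses at least once (Measure 2 loses to Measure 1; Measure 1 loses to Option II; Option II loses to Measure 2). The majority relation contains the cycle Measure 2 → Option II → Measure 1 → Measure 2, so there is no Condorcet winner.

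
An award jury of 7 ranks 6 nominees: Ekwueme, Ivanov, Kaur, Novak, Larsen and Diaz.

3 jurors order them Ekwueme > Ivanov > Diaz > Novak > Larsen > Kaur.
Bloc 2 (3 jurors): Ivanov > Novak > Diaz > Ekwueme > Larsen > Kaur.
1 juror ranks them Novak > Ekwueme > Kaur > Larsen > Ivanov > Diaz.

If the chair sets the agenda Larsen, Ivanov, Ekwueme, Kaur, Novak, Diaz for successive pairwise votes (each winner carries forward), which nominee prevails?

Novak

Round 1: Larsen vs Ivanov — 1–6, Ivanov advances.
Round 2: Ivanov vs Ekwueme — 3–4, Ekwueme advances.
Round 3: Ekwueme vs Kaur — 7–0, Ekwueme advances.
Round 4: Ekwueme vs Novak — 3–4, Novak advances.
Round 5: Novak vs Diaz — 4–3, Novak advances.
The agenda winner is Novak.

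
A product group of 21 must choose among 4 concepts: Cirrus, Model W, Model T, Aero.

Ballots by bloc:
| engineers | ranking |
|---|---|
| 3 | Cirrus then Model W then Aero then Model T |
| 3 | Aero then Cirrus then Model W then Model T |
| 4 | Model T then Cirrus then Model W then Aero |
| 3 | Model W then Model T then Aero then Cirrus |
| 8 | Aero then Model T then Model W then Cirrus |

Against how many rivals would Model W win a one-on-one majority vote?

Model W against each rival (21 engineers):
Model W vs Cirrus: Model W preferred on 3+8 = 11 ballots; Model W wins 11–10.
Model W vs Model T: Model W preferred on 3+3+3 = 9 ballots; Model T wins 12–9.
Model W vs Aero: Model W is ranked higher on 3+4+3 = 10 ballots, Aero on 11. Aero wins 11–10.
Model W beats Cirrus; loses to Model T, Aero — 1 pairwise win.

1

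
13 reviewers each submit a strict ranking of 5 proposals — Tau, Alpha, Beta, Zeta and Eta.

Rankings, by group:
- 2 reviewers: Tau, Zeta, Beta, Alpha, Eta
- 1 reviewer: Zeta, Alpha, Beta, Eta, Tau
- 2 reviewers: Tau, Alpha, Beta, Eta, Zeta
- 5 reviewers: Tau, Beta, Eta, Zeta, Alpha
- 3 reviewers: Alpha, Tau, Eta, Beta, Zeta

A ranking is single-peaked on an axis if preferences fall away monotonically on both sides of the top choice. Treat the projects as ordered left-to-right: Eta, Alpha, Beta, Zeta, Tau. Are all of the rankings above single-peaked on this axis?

no

Axis positions: Eta=1, Alpha=2, Beta=3, Zeta=4, Tau=5.
Group 1 (peak Tau at position 5): ranking walks positions 5-4-3-2-1, expanding outward from the peak — single-peaked.
Group 2: ranking walks positions 4-2-3-1-5; Alpha is ranked above Beta even though Beta lies between Alpha and the peak Zeta on the axis — preferences dip and rise again. Not single-peaked.
Group 3: ranking walks positions 5-2-3-1-4; Alpha is ranked above Zeta even though Zeta lies between Alpha and the peak Tau on the axis — preferences dip and rise again. Not single-peaked.
Group 4: ranking walks positions 5-3-1-4-2; Beta is ranked above Zeta even though Zeta lies between Beta and the peak Tau on the axis — preferences dip and rise again. Not single-peaked.
Group 5: ranking walks positions 2-5-1-3-4; Tau is ranked above Beta even though Beta lies between Tau and the peak Alpha on the axis — preferences dip and rise again. Not single-peaked.
Group 2 violates single-peakedness, so the profile is not single-peaked on this axis.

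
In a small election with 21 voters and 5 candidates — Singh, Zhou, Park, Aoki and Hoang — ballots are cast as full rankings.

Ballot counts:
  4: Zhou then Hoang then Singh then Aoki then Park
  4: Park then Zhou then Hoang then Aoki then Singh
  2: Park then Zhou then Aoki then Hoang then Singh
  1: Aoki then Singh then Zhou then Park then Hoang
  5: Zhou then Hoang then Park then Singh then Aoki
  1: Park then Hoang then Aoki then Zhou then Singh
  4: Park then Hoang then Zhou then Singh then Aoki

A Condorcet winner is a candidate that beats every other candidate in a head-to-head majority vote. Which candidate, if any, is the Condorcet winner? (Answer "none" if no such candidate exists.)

Pairwise majorities:
Singh–Zhou: Zhou 20–1.
Singh vs Park: 4+1 = 5 for Singh, 16 for Park — Park by 16–5.
Singh vs Aoki: Singh preferred on 4+5+4 = 13 ballots; Singh wins 13–8.
Singh vs Hoang: Singh is ranked higher on 1 ballot, Hoang on 20. Hoang wins 20–1.
Zhou–Park: Park 11–10.
Zhou vs Aoki: 19 to 2, Zhou.
Zhou vs Hoang: 4+4+2+1+5 = 16 for Zhou, 5 for Hoang — Zhou by 16–5.
Park vs Aoki: Park, 16–5.
Park–Hoang: Park 12–9.
Aoki vs Hoang: 2+1 = 3 for Aoki, 18 for Hoang — Hoang by 18–3.
Park wins every pairwise contest, so Park is the Condorcet winner.

Park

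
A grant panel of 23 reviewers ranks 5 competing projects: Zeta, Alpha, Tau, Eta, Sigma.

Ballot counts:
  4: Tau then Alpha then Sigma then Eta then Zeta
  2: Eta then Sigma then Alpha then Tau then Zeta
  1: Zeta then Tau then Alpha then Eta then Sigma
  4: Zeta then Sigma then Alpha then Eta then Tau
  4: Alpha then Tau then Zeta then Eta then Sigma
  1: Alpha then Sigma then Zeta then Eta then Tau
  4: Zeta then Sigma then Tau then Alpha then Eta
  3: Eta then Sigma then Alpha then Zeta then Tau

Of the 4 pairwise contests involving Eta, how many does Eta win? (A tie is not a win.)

0

Eta against each rival (23 reviewers):
Eta vs Zeta: 9 to 14, Zeta.
Eta vs Alpha: 5 to 18, Alpha.
Eta vs Tau: Tau, 13–10.
Eta vs Sigma: Sigma, 13–10.
Eta beats no one; loses to Zeta, Alpha, Tau, Sigma — 0 pairwise wins.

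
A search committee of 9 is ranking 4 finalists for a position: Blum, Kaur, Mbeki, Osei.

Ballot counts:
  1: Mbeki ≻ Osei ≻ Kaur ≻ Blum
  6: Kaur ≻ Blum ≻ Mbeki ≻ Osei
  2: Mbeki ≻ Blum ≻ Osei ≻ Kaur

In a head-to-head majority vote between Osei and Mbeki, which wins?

Mbeki

No ballot ranks Osei above Mbeki: 0.
Ballots ranking Mbeki above Osei: 9 − 0 = 9.
Mbeki wins the head-to-head 9–0.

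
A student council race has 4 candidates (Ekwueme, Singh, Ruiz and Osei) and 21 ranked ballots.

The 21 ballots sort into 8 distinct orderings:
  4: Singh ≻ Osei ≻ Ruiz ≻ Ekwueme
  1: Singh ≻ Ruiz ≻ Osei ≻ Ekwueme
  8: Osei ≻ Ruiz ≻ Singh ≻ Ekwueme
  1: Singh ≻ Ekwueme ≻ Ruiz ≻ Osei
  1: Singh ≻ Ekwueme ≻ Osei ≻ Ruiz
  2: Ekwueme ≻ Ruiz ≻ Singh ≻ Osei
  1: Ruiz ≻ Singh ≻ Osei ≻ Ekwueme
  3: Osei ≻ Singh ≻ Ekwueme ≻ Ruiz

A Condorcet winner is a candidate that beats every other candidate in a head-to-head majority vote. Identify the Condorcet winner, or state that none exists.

Head-to-head results (21 voters):
Ekwueme–Singh: Singh 19–2.
Ekwueme vs Ruiz: Ruiz, 14–7.
Ekwueme vs Osei: Osei wins 17–4.
Singh vs Ruiz: Ruiz, 11–10.
Singh vs Osei: Osei, 11–10.
Ruiz–Osei: Osei 16–5.
Osei beats each of Ekwueme, Singh, Ruiz — Osei is the Condorcet winner.

Osei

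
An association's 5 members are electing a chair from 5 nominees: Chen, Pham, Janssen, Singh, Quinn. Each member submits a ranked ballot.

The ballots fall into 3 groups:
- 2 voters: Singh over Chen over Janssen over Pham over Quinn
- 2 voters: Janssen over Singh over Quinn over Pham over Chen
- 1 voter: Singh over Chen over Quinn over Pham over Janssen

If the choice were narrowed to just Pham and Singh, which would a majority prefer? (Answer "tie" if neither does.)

No ballot ranks Pham above Singh: 0.
Ballots ranking Singh above Pham: 5 − 0 = 5.
Singh wins the head-to-head 5–0.

Singh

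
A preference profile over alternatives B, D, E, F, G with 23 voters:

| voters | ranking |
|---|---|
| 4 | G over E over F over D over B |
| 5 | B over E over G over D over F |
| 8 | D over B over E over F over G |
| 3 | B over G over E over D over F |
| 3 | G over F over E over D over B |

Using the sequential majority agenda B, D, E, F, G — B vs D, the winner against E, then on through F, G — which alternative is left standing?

Round 1: B vs D — 8–15, D advances.
Round 2: D vs E — 8–15, E advances.
Round 3: E vs F — 20–3, E advances.
Round 4: E vs G — 13–10, E advances.
The agenda winner is E.

E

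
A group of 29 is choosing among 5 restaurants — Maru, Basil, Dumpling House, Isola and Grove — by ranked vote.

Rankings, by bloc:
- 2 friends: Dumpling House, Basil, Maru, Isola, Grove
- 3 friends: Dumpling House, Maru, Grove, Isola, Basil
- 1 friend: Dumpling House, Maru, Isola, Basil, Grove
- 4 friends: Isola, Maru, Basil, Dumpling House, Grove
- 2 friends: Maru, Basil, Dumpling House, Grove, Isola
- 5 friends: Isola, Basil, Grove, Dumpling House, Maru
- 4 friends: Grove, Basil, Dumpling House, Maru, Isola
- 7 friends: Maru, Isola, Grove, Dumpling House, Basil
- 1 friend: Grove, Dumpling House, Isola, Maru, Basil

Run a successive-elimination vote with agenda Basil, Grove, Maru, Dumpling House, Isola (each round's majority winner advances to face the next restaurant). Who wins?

Isola

Round 1: Basil vs Grove — 14–15, Grove advances.
Round 2: Grove vs Maru — 10–19, Maru advances.
Round 3: Maru vs Dumpling House — 13–16, Dumpling House advances.
Round 4: Dumpling House vs Isola — 13–16, Isola advances.
The agenda winner is Isola.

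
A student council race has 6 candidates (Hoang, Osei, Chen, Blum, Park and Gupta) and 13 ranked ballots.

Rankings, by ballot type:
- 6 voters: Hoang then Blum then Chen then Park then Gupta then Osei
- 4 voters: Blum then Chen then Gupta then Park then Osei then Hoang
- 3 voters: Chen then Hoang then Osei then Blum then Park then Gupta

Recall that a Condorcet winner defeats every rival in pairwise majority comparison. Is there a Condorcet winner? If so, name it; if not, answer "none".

Check each pair by majority over 13 ballots:
Hoang vs Osei: Hoang preferred on 6+3 = 9 ballots; Hoang wins 9–4.
Hoang vs Chen: Hoang preferred on 6 ballots; Chen wins 7–6.
Hoang vs Blum: 9 to 4, Hoang.
Hoang vs Park: 9 to 4, Hoang.
Hoang vs Gupta: Hoang is ranked higher on 6+3 = 9 ballots, Gupta on 4. Hoang wins 9–4.
Osei vs Chen: Osei preferred on 0 ballots; Chen wins 13–0.
Osei vs Blum: Osei is ranked higher on 3 ballots, Blum on 10. Blum wins 10–3.
Osei vs Park: Osei is ranked higher on 3 ballots, Park on 10. Park wins 10–3.
Osei vs Gupta: Osei is ranked higher on 3 ballots, Gupta on 10. Gupta wins 10–3.
Chen vs Blum: Chen is ranked higher on 3 ballots, Blum on 10. Blum wins 10–3.
Chen vs Park: Chen preferred on 6+4+3 = 13 ballots; Chen wins 13–0.
Chen vs Gupta: Chen preferred on 6+4+3 = 13 ballots; Chen wins 13–0.
Blum vs Park: 13 to 0, Blum.
Blum vs Gupta: Blum is ranked higher on 6+4+3 = 13 ballots, Gupta on 0. Blum wins 13–0.
Park vs Gupta: 6+3 = 9 for Park, 4 for Gupta — Park by 9–4.
Each candidate drops at least one matchup (Hoang loses to Chen; Osei loses to Hoang; Chen loses to Blum; Blum loses to Hoang; Park loses to Hoang; Gupta loses to Hoang); the cycle Hoang beats Blum beats Chen beats Hoang rules out a Condorcet winner.

none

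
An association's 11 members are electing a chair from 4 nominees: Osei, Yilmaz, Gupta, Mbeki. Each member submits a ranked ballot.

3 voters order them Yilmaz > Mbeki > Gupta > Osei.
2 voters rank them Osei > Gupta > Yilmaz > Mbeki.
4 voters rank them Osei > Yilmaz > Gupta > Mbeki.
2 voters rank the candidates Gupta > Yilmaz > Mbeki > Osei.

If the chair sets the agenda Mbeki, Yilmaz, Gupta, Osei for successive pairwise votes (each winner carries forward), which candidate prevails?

Round 1: Mbeki vs Yilmaz — 0–11, Yilmaz advances.
Round 2: Yilmaz vs Gupta — 7–4, Yilmaz advances.
Round 3: Yilmaz vs Osei — 5–6, Osei advances.
The agenda winner is Osei.

Osei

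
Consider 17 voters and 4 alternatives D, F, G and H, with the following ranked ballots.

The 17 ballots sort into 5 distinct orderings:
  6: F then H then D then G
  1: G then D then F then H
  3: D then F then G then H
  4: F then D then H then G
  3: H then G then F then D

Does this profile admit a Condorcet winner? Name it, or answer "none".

Pairwise majorities:
D vs F: D preferred on 1+3 = 4 ballots; F wins 13–4.
D vs G: 6+3+4 = 13 for D, 4 for G — D by 13–4.
D vs H: 8 to 9, H.
F vs G: F is ranked higher on 6+3+4 = 13 ballots, G on 4. F wins 13–4.
F vs H: F is ranked higher on 6+1+3+4 = 14 ballots, H on 3. F wins 14–3.
G vs H: G is ranked higher on 1+3 = 4 ballots, H on 13. H wins 13–4.
F defeats every rival head-to-head and is the Condorcet winner.

F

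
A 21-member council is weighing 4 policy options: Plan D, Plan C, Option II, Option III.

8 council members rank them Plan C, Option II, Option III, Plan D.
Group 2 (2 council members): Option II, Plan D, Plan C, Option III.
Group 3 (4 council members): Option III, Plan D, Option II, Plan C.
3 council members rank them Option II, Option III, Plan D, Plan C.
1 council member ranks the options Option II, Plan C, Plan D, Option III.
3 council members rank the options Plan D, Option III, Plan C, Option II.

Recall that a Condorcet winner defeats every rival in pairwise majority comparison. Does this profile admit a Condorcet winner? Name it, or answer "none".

none

Pairwise majorities:
Plan D vs Plan C: Plan D, 12–9.
Plan D–Option II: Option II 14–7.
Plan D vs Option III: Option III, 15–6.
Plan C vs Option II: Plan C wins 11–10.
Plan C vs Option III: Plan C wins 11–10.
Option II vs Option III: Option II wins 14–7.
No option is unbeaten: Plan D loses to Option II; Plan C loses to Plan D; Option II loses to Plan C; Option III loses to Plan C. In particular Plan D > Plan C > Option II > Plan D is a majority cycle — no Condorcet winner exists.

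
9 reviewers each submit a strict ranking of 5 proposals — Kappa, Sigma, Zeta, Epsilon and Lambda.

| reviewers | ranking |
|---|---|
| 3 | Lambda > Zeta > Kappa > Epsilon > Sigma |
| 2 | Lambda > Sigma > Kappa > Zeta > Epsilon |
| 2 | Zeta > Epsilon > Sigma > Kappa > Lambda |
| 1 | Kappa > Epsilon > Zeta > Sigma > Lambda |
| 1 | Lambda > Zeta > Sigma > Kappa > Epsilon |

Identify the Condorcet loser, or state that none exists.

Head-to-head results (9 reviewers):
Kappa vs Sigma: Kappa preferred on 3+1 = 4 ballots; Sigma wins 5–4.
Kappa vs Zeta: 2+1 = 3 for Kappa, 6 for Zeta — Zeta by 6–3.
Kappa vs Epsilon: Kappa is ranked higher on 3+2+1+1 = 7 ballots, Epsilon on 2. Kappa wins 7–2.
Kappa–Lambda: Lambda 6–3.
Sigma vs Zeta: Zeta, 7–2.
Sigma vs Epsilon: 2+1 = 3 for Sigma, 6 for Epsilon — Epsilon by 6–3.
Sigma vs Lambda: Sigma is ranked higher on 2+1 = 3 ballots, Lambda on 6. Lambda wins 6–3.
Zeta vs Epsilon: Zeta wins 8–1.
Zeta vs Lambda: Zeta is ranked higher on 2+1 = 3 ballots, Lambda on 6. Lambda wins 6–3.
Epsilon vs Lambda: Lambda wins 6–3.
Every project wins at least one matchup (Kappa beats Epsilon; Sigma beats Kappa; Zeta beats Kappa; Epsilon beats Sigma; Lambda beats Kappa), so there is no Condorcet loser.

none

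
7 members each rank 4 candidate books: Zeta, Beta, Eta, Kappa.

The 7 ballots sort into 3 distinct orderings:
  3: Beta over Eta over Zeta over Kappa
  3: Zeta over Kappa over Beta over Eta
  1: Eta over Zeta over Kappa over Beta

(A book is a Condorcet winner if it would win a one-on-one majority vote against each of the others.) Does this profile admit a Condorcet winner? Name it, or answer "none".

Check each pair by majority over 7 ballots:
Zeta vs Beta: 3+1 = 4 for Zeta, 3 for Beta — Zeta by 4–3.
Zeta vs Eta: Eta, 4–3.
Zeta vs Kappa: Zeta wins 7–0.
Beta vs Eta: 3+3 = 6 for Beta, 1 for Eta — Beta by 6–1.
Beta vs Kappa: Beta is ranked higher on 3 ballots, Kappa on 4. Kappa wins 4–3.
Eta vs Kappa: Eta wins 4–3.
Each book drops at least one matchup (Zeta loses to Eta; Beta loses to Zeta; Eta loses to Beta; Kappa loses to Zeta); the cycle Zeta beats Beta beats Eta beats Zeta rules out a Condorcet winner.

none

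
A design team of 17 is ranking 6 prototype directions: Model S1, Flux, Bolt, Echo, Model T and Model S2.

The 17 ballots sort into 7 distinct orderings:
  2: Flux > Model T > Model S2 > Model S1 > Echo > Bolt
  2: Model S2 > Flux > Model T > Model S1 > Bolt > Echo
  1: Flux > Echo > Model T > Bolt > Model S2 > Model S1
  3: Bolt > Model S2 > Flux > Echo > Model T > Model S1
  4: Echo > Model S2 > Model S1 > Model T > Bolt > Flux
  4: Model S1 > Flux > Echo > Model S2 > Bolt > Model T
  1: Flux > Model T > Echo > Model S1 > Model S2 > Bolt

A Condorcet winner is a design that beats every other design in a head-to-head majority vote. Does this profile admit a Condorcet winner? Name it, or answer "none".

Head-to-head results (17 engineers):
Model S1 vs Flux: Model S1 preferred on 4+4 = 8 ballots; Flux wins 9–8.
Model S1–Bolt: Model S1 13–4.
Model S1 vs Echo: Model S1 is ranked higher on 2+2+4 = 8 ballots, Echo on 9. Echo wins 9–8.
Model S1–Model T: Model T 9–8.
Model S1 vs Model S2: 5 to 12, Model S2.
Flux vs Bolt: 2+2+1+4+1 = 10 for Flux, 7 for Bolt — Flux by 10–7.
Flux vs Echo: Flux wins 13–4.
Flux vs Model T: Flux wins 13–4.
Flux vs Model S2: Model S2, 9–8.
Bolt vs Echo: Bolt is ranked higher on 2+3 = 5 ballots, Echo on 12. Echo wins 12–5.
Bolt vs Model T: Bolt is ranked higher on 3+4 = 7 ballots, Model T on 10. Model T wins 10–7.
Bolt vs Model S2: Bolt is ranked higher on 1+3 = 4 ballots, Model S2 on 13. Model S2 wins 13–4.
Echo vs Model T: Echo wins 12–5.
Echo vs Model S2: Echo, 10–7.
Model T vs Model S2: Model T preferred on 2+1+1 = 4 ballots; Model S2 wins 13–4.
Every design loses at least once (Model S1 loses to Flux; Flux loses to Model S2; Bolt loses to Model S1; Echo loses to Flux; Model T loses to Flux; Model S2 loses to Echo). The majority relation contains the cycle Flux > Echo > Model S2 > Flux, so there is no Condorcet winner.

none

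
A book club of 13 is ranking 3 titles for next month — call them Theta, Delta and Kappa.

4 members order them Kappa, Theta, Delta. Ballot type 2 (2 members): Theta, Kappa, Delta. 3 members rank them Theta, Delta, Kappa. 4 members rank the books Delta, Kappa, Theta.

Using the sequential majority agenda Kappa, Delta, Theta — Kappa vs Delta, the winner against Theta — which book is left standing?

Theta

Round 1: Kappa vs Delta — 6–7, Delta advances.
Round 2: Delta vs Theta — 4–9, Theta advances.
Theta survives the agenda.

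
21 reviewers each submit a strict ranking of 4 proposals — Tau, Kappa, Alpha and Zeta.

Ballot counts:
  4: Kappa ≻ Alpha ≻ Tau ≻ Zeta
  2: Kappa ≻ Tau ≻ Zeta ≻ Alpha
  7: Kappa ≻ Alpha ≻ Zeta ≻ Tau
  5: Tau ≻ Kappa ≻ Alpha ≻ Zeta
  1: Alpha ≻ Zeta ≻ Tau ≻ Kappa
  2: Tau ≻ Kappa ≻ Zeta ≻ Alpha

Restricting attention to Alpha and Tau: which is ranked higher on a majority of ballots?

Ballots ranking Alpha above Tau: 4 + 7 + 1 = 12.
Ballots ranking Tau above Alpha: 21 − 12 = 9.
Alpha wins the head-to-head 12–9.

Alpha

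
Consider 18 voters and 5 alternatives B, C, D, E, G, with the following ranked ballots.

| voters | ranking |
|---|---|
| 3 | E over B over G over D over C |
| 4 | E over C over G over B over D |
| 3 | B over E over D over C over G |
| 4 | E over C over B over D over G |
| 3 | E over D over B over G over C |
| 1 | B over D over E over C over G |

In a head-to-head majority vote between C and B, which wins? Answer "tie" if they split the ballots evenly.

B

Ballots ranking C above B: 4 + 4 = 8.
Ballots ranking B above C: 18 − 8 = 10.
B wins the head-to-head 10–8.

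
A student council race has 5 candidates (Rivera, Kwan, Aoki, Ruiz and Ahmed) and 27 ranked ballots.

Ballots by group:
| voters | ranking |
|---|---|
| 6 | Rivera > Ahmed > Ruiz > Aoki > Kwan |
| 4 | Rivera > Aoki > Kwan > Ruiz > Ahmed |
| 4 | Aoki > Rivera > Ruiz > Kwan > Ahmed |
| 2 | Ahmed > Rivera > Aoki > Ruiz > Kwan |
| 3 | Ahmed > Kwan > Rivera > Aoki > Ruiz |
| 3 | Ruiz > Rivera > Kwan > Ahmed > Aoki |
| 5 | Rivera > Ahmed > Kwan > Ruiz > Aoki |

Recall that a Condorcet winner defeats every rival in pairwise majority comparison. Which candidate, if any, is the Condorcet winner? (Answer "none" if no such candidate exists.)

Head-to-head results (27 voters):
Rivera vs Kwan: 24 to 3, Rivera.
Rivera vs Aoki: 6+4+2+3+3+5 = 23 for Rivera, 4 for Aoki — Rivera by 23–4.
Rivera vs Ruiz: Rivera, 24–3.
Rivera–Ahmed: Rivera 22–5.
Kwan vs Aoki: Aoki, 16–11.
Kwan vs Ruiz: Ruiz, 15–12.
Kwan–Ahmed: Ahmed 16–11.
Aoki–Ruiz: Ruiz 14–13.
Aoki vs Ahmed: Ahmed, 19–8.
Ruiz vs Ahmed: Ruiz preferred on 4+4+3 = 11 ballots; Ahmed wins 16–11.
Rivera defeats every rival head-to-head and is the Condorcet winner.

Rivera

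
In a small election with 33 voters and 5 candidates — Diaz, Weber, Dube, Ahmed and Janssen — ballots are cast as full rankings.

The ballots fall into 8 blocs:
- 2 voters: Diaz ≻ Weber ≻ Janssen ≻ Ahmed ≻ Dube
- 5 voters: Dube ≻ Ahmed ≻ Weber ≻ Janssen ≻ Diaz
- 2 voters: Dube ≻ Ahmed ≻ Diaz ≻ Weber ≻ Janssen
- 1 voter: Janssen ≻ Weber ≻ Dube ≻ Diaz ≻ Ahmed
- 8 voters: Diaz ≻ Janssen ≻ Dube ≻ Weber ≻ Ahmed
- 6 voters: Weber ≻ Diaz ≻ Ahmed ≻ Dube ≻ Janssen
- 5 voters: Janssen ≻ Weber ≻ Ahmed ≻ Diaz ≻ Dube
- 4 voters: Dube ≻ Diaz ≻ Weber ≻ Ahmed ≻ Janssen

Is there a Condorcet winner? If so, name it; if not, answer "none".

Head-to-head results (33 voters):
Diaz vs Weber: Diaz preferred on 2+2+8+4 = 16 ballots; Weber wins 17–16.
Diaz vs Dube: Diaz is ranked higher on 2+8+6+5 = 21 ballots, Dube on 12. Diaz wins 21–12.
Diaz vs Ahmed: 21 to 12, Diaz.
Diaz vs Janssen: Diaz, 22–11.
Weber vs Dube: Weber is ranked higher on 2+1+6+5 = 14 ballots, Dube on 19. Dube wins 19–14.
Weber–Ahmed: Weber 26–7.
Weber vs Janssen: Weber wins 19–14.
Dube vs Ahmed: Dube wins 20–13.
Dube vs Janssen: Dube, 17–16.
Ahmed vs Janssen: Ahmed, 17–16.
Every candidate loses at least once (Diaz loses to Weber; Weber loses to Dube; Dube loses to Diaz; Ahmed loses to Diaz; Janssen loses to Diaz). The majority relation contains the cycle Diaz → Dube → Weber → Diaz, so there is no Condorcet winner.

none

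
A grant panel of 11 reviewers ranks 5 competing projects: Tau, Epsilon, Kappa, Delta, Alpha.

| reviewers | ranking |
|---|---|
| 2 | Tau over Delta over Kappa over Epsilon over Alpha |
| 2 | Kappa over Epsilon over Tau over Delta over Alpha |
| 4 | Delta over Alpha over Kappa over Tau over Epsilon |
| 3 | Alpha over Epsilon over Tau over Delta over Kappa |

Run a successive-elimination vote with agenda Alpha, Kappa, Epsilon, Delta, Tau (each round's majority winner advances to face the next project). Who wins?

Tau

Round 1: Alpha vs Kappa — 7–4, Alpha advances.
Round 2: Alpha vs Epsilon — 7–4, Alpha advances.
Round 3: Alpha vs Delta — 3–8, Delta advances.
Round 4: Delta vs Tau — 4–7, Tau advances.
The agenda winner is Tau.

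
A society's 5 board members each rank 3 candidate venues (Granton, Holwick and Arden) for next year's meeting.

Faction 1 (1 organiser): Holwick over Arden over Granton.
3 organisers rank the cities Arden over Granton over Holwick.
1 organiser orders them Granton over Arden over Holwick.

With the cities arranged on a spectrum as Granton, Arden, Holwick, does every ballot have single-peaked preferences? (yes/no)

yes

Axis positions: Granton=1, Arden=2, Holwick=3.
Faction 1 (peak Holwick at position 3): ranking walks positions 3-2-1, expanding outward from the peak — single-peaked.
Faction 2 (peak Arden at position 2): ranking walks positions 2-1-3, expanding outward from the peak — single-peaked.
Faction 3 (peak Granton at position 1): ranking walks positions 1-2-3, expanding outward from the peak — single-peaked.
Every ranking is single-peaked on this axis.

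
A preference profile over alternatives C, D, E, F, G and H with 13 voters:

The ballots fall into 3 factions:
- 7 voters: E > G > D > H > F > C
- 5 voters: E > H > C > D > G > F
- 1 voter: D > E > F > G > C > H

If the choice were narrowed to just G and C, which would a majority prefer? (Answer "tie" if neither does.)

G

Ballots ranking G above C: 7 + 1 = 8.
Ballots ranking C above G: 13 − 8 = 5.
G wins the head-to-head 8–5.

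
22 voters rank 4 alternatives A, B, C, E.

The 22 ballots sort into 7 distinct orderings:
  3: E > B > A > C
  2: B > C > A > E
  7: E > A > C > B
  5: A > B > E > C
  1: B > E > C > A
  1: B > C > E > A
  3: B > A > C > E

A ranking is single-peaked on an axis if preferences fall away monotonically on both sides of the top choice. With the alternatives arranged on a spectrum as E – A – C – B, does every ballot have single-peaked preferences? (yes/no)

Axis positions: E=1, A=2, C=3, B=4.
Cluster 1: ranking walks positions 1-4-2-3; B is ranked above A even though A lies between B and the peak E on the axis — preferences dip and rise again. Not single-peaked.
Cluster 2 (peak B at position 4): ranking walks positions 4-3-2-1, expanding outward from the peak — single-peaked.
Cluster 3 (peak E at position 1): ranking walks positions 1-2-3-4, expanding outward from the peak — single-peaked.
Cluster 4: ranking walks positions 2-4-1-3; B is ranked above C even though C lies between B and the peak A on the axis — preferences dip and rise again. Not single-peaked.
Cluster 5: ranking walks positions 4-1-3-2; E is ranked above C even though C lies between E and the peak B on the axis — preferences dip and rise again. Not single-peaked.
Cluster 6: ranking walks positions 4-3-1-2; E is ranked above A even though A lies between E and the peak B on the axis — preferences dip and rise again. Not single-peaked.
Cluster 7: ranking walks positions 4-2-3-1; A is ranked above C even though C lies between A and the peak B on the axis — preferences dip and rise again. Not single-peaked.
Cluster 1 violates single-peakedness, so the profile is not single-peaked on this axis.

no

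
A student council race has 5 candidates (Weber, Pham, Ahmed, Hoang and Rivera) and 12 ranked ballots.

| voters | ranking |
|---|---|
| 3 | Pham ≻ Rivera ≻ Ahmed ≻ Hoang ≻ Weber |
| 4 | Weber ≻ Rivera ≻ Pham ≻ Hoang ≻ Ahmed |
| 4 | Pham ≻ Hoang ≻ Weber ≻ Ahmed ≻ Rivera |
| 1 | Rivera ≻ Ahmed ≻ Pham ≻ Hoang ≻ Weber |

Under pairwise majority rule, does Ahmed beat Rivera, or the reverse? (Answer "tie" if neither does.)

Ballots ranking Ahmed above Rivera: 4.
Ballots ranking Rivera above Ahmed: 12 − 4 = 8.
Rivera wins the head-to-head 8–4.

Rivera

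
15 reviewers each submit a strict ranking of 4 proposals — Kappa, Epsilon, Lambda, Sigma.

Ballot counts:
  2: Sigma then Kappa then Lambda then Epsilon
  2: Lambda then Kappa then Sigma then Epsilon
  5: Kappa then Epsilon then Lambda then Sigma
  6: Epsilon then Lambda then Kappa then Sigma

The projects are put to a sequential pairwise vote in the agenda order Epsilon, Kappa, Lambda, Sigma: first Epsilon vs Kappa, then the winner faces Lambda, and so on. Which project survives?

Round 1: Epsilon vs Kappa — 6–9, Kappa advances.
Round 2: Kappa vs Lambda — 7–8, Lambda advances.
Round 3: Lambda vs Sigma — 13–2, Lambda advances.
Lambda survives the agenda.

Lambda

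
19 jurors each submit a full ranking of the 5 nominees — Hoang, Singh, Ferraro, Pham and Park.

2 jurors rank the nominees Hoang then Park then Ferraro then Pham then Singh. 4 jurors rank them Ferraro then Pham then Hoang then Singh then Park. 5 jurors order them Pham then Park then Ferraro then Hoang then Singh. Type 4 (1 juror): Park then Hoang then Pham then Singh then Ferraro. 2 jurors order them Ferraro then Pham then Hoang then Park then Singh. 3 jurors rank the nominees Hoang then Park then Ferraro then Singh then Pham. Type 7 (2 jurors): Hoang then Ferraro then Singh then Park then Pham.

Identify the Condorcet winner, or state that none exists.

none

Check each pair by majority over 19 ballots:
Hoang vs Singh: 19 for Hoang, 0 for Singh — Hoang by 19–0.
Hoang vs Ferraro: Hoang is ranked higher on 2+1+3+2 = 8 ballots, Ferraro on 11. Ferraro wins 11–8.
Hoang vs Pham: 8 to 11, Pham.
Hoang vs Park: 2+4+2+3+2 = 13 for Hoang, 6 for Park — Hoang by 13–6.
Singh vs Ferraro: 1 to 18, Ferraro.
Singh vs Pham: Singh is ranked higher on 3+2 = 5 ballots, Pham on 14. Pham wins 14–5.
Singh vs Park: Singh preferred on 4+2 = 6 ballots; Park wins 13–6.
Ferraro vs Pham: Ferraro preferred on 2+4+2+3+2 = 13 ballots; Ferraro wins 13–6.
Ferraro vs Park: 8 to 11, Park.
Pham vs Park: Pham preferred on 4+5+2 = 11 ballots; Pham wins 11–8.
Every nominee loses at least once (Hoang loses to Ferraro; Singh loses to Hoang; Ferraro loses to Park; Pham loses to Ferraro; Park loses to Hoang). The majority relation contains the cycle Hoang beats Park beats Ferraro beats Hoang, so there is no Condorcet winner.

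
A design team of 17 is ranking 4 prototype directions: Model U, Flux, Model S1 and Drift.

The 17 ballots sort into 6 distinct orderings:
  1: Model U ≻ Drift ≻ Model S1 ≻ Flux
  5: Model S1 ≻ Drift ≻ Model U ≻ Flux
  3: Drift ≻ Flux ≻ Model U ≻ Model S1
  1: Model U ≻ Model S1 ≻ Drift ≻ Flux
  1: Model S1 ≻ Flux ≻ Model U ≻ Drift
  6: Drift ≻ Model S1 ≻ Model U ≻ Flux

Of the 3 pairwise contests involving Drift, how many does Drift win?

3

Drift against each rival (17 engineers):
Drift vs Model U: Drift, 14–3.
Drift–Flux: Drift 16–1.
Drift vs Model S1: 10 to 7, Drift.
Drift beats Model U, Flux, Model S1 — 3 pairwise wins.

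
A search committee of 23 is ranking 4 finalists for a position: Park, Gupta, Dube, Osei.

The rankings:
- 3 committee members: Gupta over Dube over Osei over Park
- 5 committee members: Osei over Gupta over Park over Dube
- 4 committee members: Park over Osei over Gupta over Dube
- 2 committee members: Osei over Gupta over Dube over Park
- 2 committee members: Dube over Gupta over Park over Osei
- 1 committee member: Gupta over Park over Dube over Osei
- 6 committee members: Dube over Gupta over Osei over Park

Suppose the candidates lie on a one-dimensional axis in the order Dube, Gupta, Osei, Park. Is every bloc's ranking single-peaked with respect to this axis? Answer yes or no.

no

Axis positions: Dube=1, Gupta=2, Osei=3, Park=4.
Bloc 1 (peak Gupta at position 2): ranking walks positions 2-1-3-4, expanding outward from the peak — single-peaked.
Bloc 2 (peak Osei at position 3): ranking walks positions 3-2-4-1, expanding outward from the peak — single-peaked.
Bloc 3 (peak Park at position 4): ranking walks positions 4-3-2-1, expanding outward from the peak — single-peaked.
Bloc 4 (peak Osei at position 3): ranking walks positions 3-2-1-4, expanding outward from the peak — single-peaked.
Bloc 5: ranking walks positions 1-2-4-3; Park is ranked above Osei even though Osei lies between Park and the peak Dube on the axis — preferences dip and rise again. Not single-peaked.
Bloc 6: ranking walks positions 2-4-1-3; Park is ranked above Osei even though Osei lies between Park and the peak Gupta on the axis — preferences dip and rise again. Not single-peaked.
Bloc 7 (peak Dube at position 1): ranking walks positions 1-2-3-4, expanding outward from the peak — single-peaked.
Bloc 5 violates single-peakedness, so the profile is not single-peaked on this axis.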